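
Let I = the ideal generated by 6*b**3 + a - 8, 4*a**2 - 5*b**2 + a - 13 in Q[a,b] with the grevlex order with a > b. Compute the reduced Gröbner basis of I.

This is the nonlinear analogue of row-reducing a linear system.

f_1 = 6*b**3 + a - 8, LT = b**3.
f_2 = 4*a**2 - 5*b**2 + a - 13, LT = a**2.

The S-polynomials (S(f_1,f_2)) all reduce to 0 modulo the current basis, so we have a Gröbner basis.

G = {b**3 + 1/6*a - 4/3, a**2 - 5/4*b**2 + 1/4*a - 13/4}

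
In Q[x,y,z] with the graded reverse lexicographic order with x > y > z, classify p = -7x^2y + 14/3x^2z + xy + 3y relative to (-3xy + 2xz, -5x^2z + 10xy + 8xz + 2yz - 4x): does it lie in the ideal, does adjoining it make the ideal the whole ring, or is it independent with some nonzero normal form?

-7x^2y + 14/3x^2z + xy + 3y is independent of I; its normal form modulo I is 2/3xz + 3y.

First compute the reduced Gröbner basis of I by Buchberger's algorithm.
f_1 = -3xy + 2xz, LT = xy.
f_2 = -5x^2z + 10xy + 8xz + 2yz - 4x, LT = x^2z.

S(f_1,f_2): lcm = x^2yz. S = -2/3x^2z^2 + 2xy^2 + 8/5xyz + 2/5y^2z - 4/5xy.
  leading term x^2z^2: subtract (2/15z)·f_2 from -2/3x^2z^2 + 2xy^2 + 8/5xyz + 2/5y^2z - 4/5xy → 2xy^2 + 4/15xyz + 2/5y^2z - 16/15xz^2 - 4/15yz^2 - 4/5xy + 8/15xz
  leading term xy^2: subtract (-2/3y)·f_1 from 2xy^2 + 4/15xyz + 2/5y^2z - 16/15xz^2 - 4/15yz^2 - 4/5xy + 8/15xz → 8/5xyz + 2/5y^2z - 16/15xz^2 - 4/15yz^2 - 4/5xy + 8/15xz
  leading term xyz: subtract (-8/15z)·f_1 from 8/5xyz + 2/5y^2z - 16/15xz^2 - 4/15yz^2 - 4/5xy + 8/15xz → 2/5y^2z - 4/15yz^2 - 4/5xy + 8/15xz
  leading term y^2z: no divisor's leading term divides it; move 2/5y^2z to the remainder.
  leading term yz^2: no divisor's leading term divides it; move -4/15yz^2 to the remainder.
  leading term xy: subtract (4/15)·f_1 from -4/5xy + 8/15xz → 0
  remainder 2/5y^2z - 4/15yz^2 ≠ 0; add h_3 = 2/5y^2z - 4/15yz^2 to the basis.

The other S-polynomials (S(f_1,h_3), S(f_2,h_3)) all reduce to 0 modulo the current basis, so we have a Gröbner basis.
Inter-reduce: drop elements whose leading term is divisible by another's, tail-reduce, and make monic.
Reduced Gröbner basis: {x^2z - 44/15xz - 2/5yz + 4/5x, y^2z - 2/3yz^2, xy - 2/3xz}.
Label its elements g_1 = x^2z - 44/15xz - 2/5yz + 4/5x, g_2 = y^2z - 2/3yz^2, g_3 = xy - 2/3xz.

Reduce p = -7x^2y + 14/3x^2z + xy + 3y modulo G:
  leading term x^2y: subtract (-7x)·g_3 from -7x^2y + 14/3x^2z + xy + 3y → xy + 3y
  leading term xy: subtract (1)·g_3 from xy + 3y → 2/3xz + 3y
  leading term xz: no divisor's leading term divides it; move 2/3xz to the remainder.
  leading term y: no divisor's leading term divides it; move 3y to the remainder.
  normal form = 2/3xz + 3y.
The normal form is nonzero, so p ∉ I. Since p minus its normal form lies in I, I + (p) = I + (r) where r = 2/3xz + 3y; decide whether this ideal is the whole ring.
Run Buchberger on G together with r (pairs among the g_i already reduce to 0 since G is a Gröbner basis):
g_1 = x^2z - 44/15xz - 2/5yz + 4/5x, LT = x^2z.
g_2 = y^2z - 2/3yz^2, LT = y^2z.
g_3 = xy - 2/3xz, LT = xy.
r = 2/3xz + 3y, LT = xz.

S(g_1,r): lcm = x^2z. S = -9/2xy - 44/15xz - 2/5yz + 4/5x.
  leading term xy: subtract (-9/2)·g_3 from -9/2xy - 44/15xz - 2/5yz + 4/5x → -89/15xz - 2/5yz + 4/5x
  leading term xz: subtract (-89/10)·r from -89/15xz - 2/5yz + 4/5x → -2/5yz + 4/5x + 267/10y
  leading term yz: no divisor's leading term divides it; move -2/5yz to the remainder.
  leading term x: no divisor's leading term divides it; move 4/5x to the remainder.
  leading term y: no divisor's leading term divides it; move 267/10y to the remainder.
  remainder -2/5yz + 4/5x + 267/10y ≠ 0; add m_5 = -2/5yz + 4/5x + 267/10y to the basis.

S(g_2,r): lcm = xy^2z. S = -2/3xyz^2 - 9/2y^3.
  leading term xyz^2: subtract (-2/3z^2)·g_3 from -2/3xyz^2 - 9/2y^3 → -4/9xz^3 - 9/2y^3
  leading term xz^3: subtract (-2/3z^2)·r from -4/9xz^3 - 9/2y^3 → -9/2y^3 + 2yz^2
  leading term y^3: no divisor's leading term divides it; move -9/2y^3 to the remainder.
  leading term yz^2: subtract (-5z)·m_5 from 2yz^2 → 4xz + 267/2yz
  leading term xz: subtract (6)·r from 4xz + 267/2yz → 267/2yz - 18y
  leading term yz: subtract (-1335/4)·m_5 from 267/2yz - 18y → 267x + 71145/8y
  leading term x: no divisor's leading term divides it; move 267x to the remainder.
  leading term y: no divisor's leading term divides it; move 71145/8y to the remainder.
  remainder -9/2y^3 + 267x + 71145/8y ≠ 0; add m_6 = -9/2y^3 + 267x + 71145/8y to the basis.

S(g_3,r): lcm = xyz. S = -2/3xz^2 - 9/2y^2.
  leading term xz^2: subtract (-z)·r from -2/3xz^2 - 9/2y^2 → -9/2y^2 + 3yz
  leading term y^2: no divisor's leading term divides it; move -9/2y^2 to the remainder.
  leading term yz: subtract (-15/2)·m_5 from 3yz → 6x + 801/4y
  leading term x: no divisor's leading term divides it; move 6x to the remainder.
  leading term y: no divisor's leading term divides it; move 801/4y to the remainder.
  remainder -9/2y^2 + 6x + 801/4y ≠ 0; add m_7 = -9/2y^2 + 6x + 801/4y to the basis.

S(g_1,m_5): lcm = x^2yz. S = 2x^3 + 267/4x^2y - 44/15xyz - 2/5y^2z + 4/5xy.
  leading term x^3: no divisor's leading term divides it; move 2x^3 to the remainder.
  leading term x^2y: subtract (267/4x)·g_3 from 267/4x^2y - 44/15xyz - 2/5y^2z + 4/5xy → 89/2x^2z - 44/15xyz - 2/5y^2z + 4/5xy
  leading term x^2z: subtract (89/2)·g_1 from 89/2x^2z - 44/15xyz - 2/5y^2z + 4/5xy → -44/15xyz - 2/5y^2z + 4/5xy + 1958/15xz + 89/5yz - 178/5x
  leading term xyz: subtract (-44/15z)·g_3 from -44/15xyz - 2/5y^2z + 4/5xy + 1958/15xz + 89/5yz - 178/5x → -2/5y^2z - 88/45xz^2 + 4/5xy + 1958/15xz + 89/5yz - 178/5x
  leading term y^2z: subtract (-2/5)·g_2 from -2/5y^2z - 88/45xz^2 + 4/5xy + 1958/15xz + 89/5yz - 178/5x → -88/45xz^2 - 4/15yz^2 + 4/5xy + 1958/15xz + 89/5yz - 178/5x
  leading term xz^2: subtract (-44/15z)·r from -88/45xz^2 - 4/15yz^2 + 4/5xy + 1958/15xz + 89/5yz - 178/5x → -4/15yz^2 + 4/5xy + 1958/15xz + 133/5yz - 178/5x
  leading term yz^2: subtract (2/3z)·m_5 from -4/15yz^2 + 4/5xy + 1958/15xz + 133/5yz - 178/5x → 4/5xy + 130xz + 44/5yz - 178/5x
  leading term xy: subtract (4/5)·g_3 from 4/5xy + 130xz + 44/5yz - 178/5x → 1958/15xz + 44/5yz - 178/5x
  leading term xz: subtract (979/5)·r from 1958/15xz + 44/5yz - 178/5x → 44/5yz - 178/5x - 2937/5y
  leading term yz: subtract (-22)·m_5 from 44/5yz - 178/5x - 2937/5y → -18x
  leading term x: no divisor's leading term divides it; move -18x to the remainder.
  remainder 2x^3 - 18x ≠ 0; add m_8 = 2x^3 - 18x to the basis.

S(g_3,m_5): lcm = xyz. S = -2/3xz^2 + 2x^2 + 267/4xy.
  leading term xz^2: subtract (-z)·r from -2/3xz^2 + 2x^2 + 267/4xy → 2x^2 + 267/4xy + 3yz
  leading term x^2: no divisor's leading term divides it; move 2x^2 to the remainder.
  leading term xy: subtract (267/4)·g_3 from 267/4xy + 3yz → 89/2xz + 3yz
  leading term xz: subtract (267/4)·r from 89/2xz + 3yz → 3yz - 801/4y
  leading term yz: subtract (-15/2)·m_5 from 3yz - 801/4y → 6x
  leading term x: no divisor's leading term divides it; move 6x to the remainder.
  remainder 2x^2 + 6x ≠ 0; add m_9 = 2x^2 + 6x to the basis.

The other S-polynomials (S(g_1,g_2), S(g_1,g_3), S(g_2,g_3), S(g_2,m_5), S(r,m_5), S(g_1,m_6), S(g_2,m_6), S(g_3,m_6), S(r,m_6), S(m_5,m_6), S(g_1,m_7), S(g_2,m_7), S(g_3,m_7), S(r,m_7), S(m_5,m_7), S(m_6,m_7), S(g_1,m_8), S(g_2,m_8), S(g_3,m_8), S(r,m_8), S(m_5,m_8), S(m_6,m_8), S(m_7,m_8), S(g_1,m_9), S(g_2,m_9), S(g_3,m_9), S(r,m_9), S(m_5,m_9), S(m_6,m_9), S(m_7,m_9), S(m_8,m_9)) all reduce to 0 modulo the current basis, so we have a Gröbner basis.
Inter-reduce: drop elements whose leading term is divisible by another's, tail-reduce, and make monic.
Reduced Gröbner basis: {x^2 + 3x, xy + 3y, y^2 - 4/3x - 89/2y, xz + 9/2y, yz - 2x - 267/4y}.
The reduced Gröbner basis of I + (p) is {x^2 + 3x, xy + 3y, y^2 - 4/3x - 89/2y, xz + 9/2y, yz - 2x - 267/4y} ≠ {1}, a proper ideal, so the enlarged system stays consistent: p is independent of I, with normal form 2/3xz + 3y.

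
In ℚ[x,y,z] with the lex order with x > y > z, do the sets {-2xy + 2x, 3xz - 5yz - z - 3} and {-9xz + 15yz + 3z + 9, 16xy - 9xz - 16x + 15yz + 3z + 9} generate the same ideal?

Since reduced Gröbner bases are canonical representatives of ideals under a given ordering, it suffices to compute and compare them.
Buchberger on the first generating set:
f_1 = -2xy + 2x, LT = xy.
f_2 = 3xz - 5yz - z - 3, LT = xz.

S(f_1,f_2): lcm = xyz. S = -xz + 5/3y²z + ⅓yz + y.
  leading term xz: subtract (-⅓)·f_2 from -xz + 5/3y²z + ⅓yz + y → 5/3y²z - 4/3yz + y - ⅓z - 1
  leading term y²z: no divisor's leading term divides it; move 5/3y²z to the remainder.
  leading term yz: no divisor's leading term divides it; move -4/3yz to the remainder.
  leading term y: no divisor's leading term divides it; move y to the remainder.
  leading term z: no divisor's leading term divides it; move -⅓z to the remainder.
  leading term 1: no divisor's leading term divides it; move -1 to the remainder.
  remainder 5/3y²z - 4/3yz + y - ⅓z - 1 ≠ 0; add g_3 = 5/3y²z - 4/3yz + y - ⅓z - 1 to the basis.

The other S-polynomials (S(f_1,g_3), S(f_2,g_3)) all reduce to 0 modulo the current basis, so we have a Gröbner basis.
Inter-reduce: drop elements whose leading term is divisible by another's, tail-reduce, and make monic.
Reduced Gröbner basis: {xy - x, xz - 5/3yz - ⅓z - 1, y²z - ⅘yz + ⅗y - ⅕z - ⅗}.

Buchberger on the second generating set:
h_1 = -9xz + 15yz + 3z + 9, LT = xz.
h_2 = 16xy - 9xz - 16x + 15yz + 3z + 9, LT = xy.

S(h_1,h_2): lcm = xyz. S = 9/16xz² + xz - 5/3y²z - 15/16yz² - ⅓yz - y - 3/16z² - 9/16z.
  leading term xz²: subtract (-1/16z)·h_1 from 9/16xz² + xz - 5/3y²z - 15/16yz² - ⅓yz - y - 3/16z² - 9/16z → xz - 5/3y²z - ⅓yz - y
  leading term xz: subtract (-1/9)·h_1 from xz - 5/3y²z - ⅓yz - y → -5/3y²z + 4/3yz - y + ⅓z + 1
  leading term y²z: no divisor's leading term divides it; move -5/3y²z to the remainder.
  leading term yz: no divisor's leading term divides it; move 4/3yz to the remainder.
  leading term y: no divisor's leading term divides it; move -y to the remainder.
  leading term z: no divisor's leading term divides it; move ⅓z to the remainder.
  leading term 1: no divisor's leading term divides it; move 1 to the remainder.
  remainder -5/3y²z + 4/3yz - y + ⅓z + 1 ≠ 0; add k_3 = -5/3y²z + 4/3yz - y + ⅓z + 1 to the basis.

The other S-polynomials (S(h_1,k_3), S(h_2,k_3)) all reduce to 0 modulo the current basis, so we have a Gröbner basis.
Inter-reduce: drop elements whose leading term is divisible by another's, tail-reduce, and make monic.
Reduced Gröbner basis: {xy - x, xz - 5/3yz - ⅓z - 1, y²z - ⅘yz + ⅗y - ⅕z - ⅗}.

These coincide, so the ideals are equal.

Yes, the ideals are equal.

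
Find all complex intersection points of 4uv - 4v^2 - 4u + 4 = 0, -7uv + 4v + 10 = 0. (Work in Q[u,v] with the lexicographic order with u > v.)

Compute a lex Gröbner basis by Buchberger's algorithm.
f_1 = 4uv - 4u - 4v^2 + 4, LT = uv.
f_2 = -7uv + 4v + 10, LT = uv.

S(f_1,f_2): lcm = uv. S = -u - v^2 + 4/7v + 17/7.
  leading term u: no divisor's leading term divides it; move -u to the remainder.
  leading term v^2: no divisor's leading term divides it; move -v^2 to the remainder.
  leading term v: no divisor's leading term divides it; move 4/7v to the remainder.
  leading term 1: no divisor's leading term divides it; move 17/7 to the remainder.
  remainder -u - v^2 + 4/7v + 17/7 ≠ 0; add h_3 = -u - v^2 + 4/7v + 17/7 to the basis.

S(f_1,h_3): lcm = uv. S = -u - v^3 - 3/7v^2 + 17/7v + 1.
  leading term u: subtract (1)·h_3 from -u - v^3 - 3/7v^2 + 17/7v + 1 → -v^3 + 4/7v^2 + 13/7v - 10/7
  leading term v^3: no divisor's leading term divides it; move -v^3 to the remainder.
  leading term v^2: no divisor's leading term divides it; move 4/7v^2 to the remainder.
  leading term v: no divisor's leading term divides it; move 13/7v to the remainder.
  leading term 1: no divisor's leading term divides it; move -10/7 to the remainder.
  remainder -v^3 + 4/7v^2 + 13/7v - 10/7 ≠ 0; add h_4 = -v^3 + 4/7v^2 + 13/7v - 10/7 to the basis.

The other S-polynomials (S(f_2,h_3), S(f_1,h_4), S(f_2,h_4), S(h_3,h_4)) all reduce to 0 modulo the current basis, so we have a Gröbner basis.
Inter-reduce: drop elements whose leading term is divisible by another's, tail-reduce, and make monic.
Reduced Gröbner basis: {u + v^2 - 4/7v - 17/7, v^3 - 4/7v^2 - 13/7v + 10/7}.

Elimination: the polynomial v^3 - 4/7v^2 - 13/7v + 10/7 lies in the elimination ideal for v, so v ∈ {-10/7, 1}. For each such v, the remaining basis elements (now univariate) give the rest of the solution.
  v = -10/7: the earlier basis element becomes u + 3/7 = 0, giving u = -3/7 — point (-3/7, -10/7).
  v = 1: the earlier basis element becomes u - 2 = 0, giving u = 2 — point (2, 1).
Each listed point satisfies every original equation (direct substitution).

{(-3/7, -10/7), (2, 1)}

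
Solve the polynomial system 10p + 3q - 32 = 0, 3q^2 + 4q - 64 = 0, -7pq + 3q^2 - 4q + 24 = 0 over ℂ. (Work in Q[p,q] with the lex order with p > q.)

{(2, 4)}

Compute a lex Gröbner basis by Buchberger's algorithm.
f_1 = 10p + 3q - 32, LT = p.
f_2 = 3q^2 + 4q - 64, LT = q^2.
f_3 = -7pq + 3q^2 - 4q + 24, LT = pq.

S(f_1,f_2): leading monomials are coprime, so the S-polynomial reduces to 0 (Buchberger's first criterion).
S(f_1,f_3): lcm = pq. S = 51/70q^2 - 132/35q + 24/7.
  leading term q^2: subtract (17/70)·f_2 from 51/70q^2 - 132/35q + 24/7 → -166/35q + 664/35
  leading term q: no divisor's leading term divides it; move -166/35q to the remainder.
  leading term 1: no divisor's leading term divides it; move 664/35 to the remainder.
  remainder -166/35q + 664/35 ≠ 0; add h_4 = -166/35q + 664/35 to the basis.

S(f_2,f_3): lcm = pq^2. S = 4/3pq - 64/3p + 3/7q^3 - 4/7q^2 + 24/7q.
  leading term pq: subtract (2/15q)·f_1 from 4/3pq - 64/3p + 3/7q^3 - 4/7q^2 + 24/7q → -64/3p + 3/7q^3 - 34/35q^2 + 808/105q
  leading term p: subtract (-32/15)·f_1 from -64/3p + 3/7q^3 - 34/35q^2 + 808/105q → 3/7q^3 - 34/35q^2 + 296/21q - 1024/15
  leading term q^3: subtract (1/7q)·f_2 from 3/7q^3 - 34/35q^2 + 296/21q - 1024/15 → -54/35q^2 + 488/21q - 1024/15
  leading term q^2: subtract (-18/35)·f_2 from -54/35q^2 + 488/21q - 1024/15 → 2656/105q - 10624/105
  leading term q: subtract (-16/3)·h_4 from 2656/105q - 10624/105 → 0
  remainder 0.

S(f_1,h_4): leading monomials are coprime, so the S-polynomial reduces to 0 (Buchberger's first criterion).
S(f_2,h_4): lcm = q^2. S = 16/3q - 64/3.
  leading term q: subtract (-280/249)·h_4 from 16/3q - 64/3 → 0
  remainder 0.

S(f_3,h_4): lcm = pq. S = 4p - 3/7q^2 + 4/7q - 24/7.
  leading term p: subtract (2/5)·f_1 from 4p - 3/7q^2 + 4/7q - 24/7 → -3/7q^2 - 22/35q + 328/35
  leading term q^2: subtract (-1/7)·f_2 from -3/7q^2 - 22/35q + 328/35 → -2/35q + 8/35
  leading term q: subtract (1/83)·h_4 from -2/35q + 8/35 → 0
  remainder 0.

Every S-polynomial of the final basis reduces to 0, so we have a Gröbner basis.
Inter-reduce: drop elements whose leading term is divisible by another's, tail-reduce, and make monic.
Reduced Gröbner basis: {p - 2, q - 4}.

A lex Gröbner basis eliminates variables successively. Here q - 4 depends only on q, with roots {4}; lifting each root through the earlier basis elements recovers the full solutions.
  q = 4: the earlier basis element becomes p - 2 = 0, giving p = 2 — point (2, 4).
Check: every point annihilates each of the original generators.
A lex Gröbner basis triangularizes the system, enabling back-substitution.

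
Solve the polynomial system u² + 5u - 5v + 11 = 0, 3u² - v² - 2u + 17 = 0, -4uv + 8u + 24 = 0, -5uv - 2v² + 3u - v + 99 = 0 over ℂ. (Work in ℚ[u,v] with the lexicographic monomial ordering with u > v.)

Compute a lex Gröbner basis by Buchberger's algorithm.
f_1 = u² + 5u - 5v + 11, LT = u².
f_2 = 3u² - 2u - v² + 17, LT = u².
f_3 = -4uv + 8u + 24, LT = uv.
f_4 = -5uv + 3u - 2v² - v + 99, LT = uv.

S(f_1,f_2): lcm = u². S = 17/3u + ⅓v² - 5v + 16/3.
  reduce S modulo (f_1, f_2, f_3, f_4):
  remainder 17/3u + ⅓v² - 5v + 16/3 ≠ 0; add h_5 = 17/3u + ⅓v² - 5v + 16/3 to the basis.

S(f_1,f_3): lcm = u²v. S = 2u² + 5uv + 6u - 5v² + 11v.
  reduce S modulo (f_1, f_2, f_3, f_4, h_5):
  remainder -91/17v² + 447/17v + 40/17 ≠ 0; add h_6 = -91/17v² + 447/17v + 40/17 to the basis.

S(f_1,f_4): lcm = u²v. S = ⅗u² - ⅖uv² + 24/5uv + 99/5u - 5v² + 11v.
  reduce S modulo (f_1, f_2, f_3, f_4, h_5, h_6):
  remainder 799/455v - 799/91 ≠ 0; add h_7 = 799/455v - 799/91 to the basis.

The other S-polynomials (S(f_2,f_3), S(f_2,f_4), S(f_3,f_4), S(f_1,h_5), S(f_2,h_5), S(f_3,h_5), S(f_4,h_5), S(f_1,h_6), S(f_2,h_6), S(f_3,h_6), S(f_4,h_6), S(h_5,h_6), S(f_1,h_7), S(f_2,h_7), S(f_3,h_7), S(f_4,h_7), S(h_5,h_7), S(h_6,h_7)) all reduce to 0 modulo the current basis, so we have a Gröbner basis.
Inter-reduce: drop elements whose leading term is divisible by another's, tail-reduce, and make monic.
Reduced Gröbner basis: {u - 2, v - 5}.

Elimination: the polynomial v - 5 lies in the elimination ideal for v, so v ∈ {5}. For each such v, the remaining basis elements (now univariate) give the rest of the solution.
  v = 5: the earlier basis element becomes u - 2 = 0, giving u = 2 — point (2, 5).

{(2, 5)}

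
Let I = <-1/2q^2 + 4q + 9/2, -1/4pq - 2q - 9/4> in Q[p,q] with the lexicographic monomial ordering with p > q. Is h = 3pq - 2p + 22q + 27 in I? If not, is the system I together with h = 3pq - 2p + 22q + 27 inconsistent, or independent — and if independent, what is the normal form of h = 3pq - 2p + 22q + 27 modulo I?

First compute the reduced Gröbner basis of I by Buchberger's algorithm.
f_1 = -1/2q^2 + 4q + 9/2, LT = q^2.
f_2 = -1/4pq - 2q - 9/4, LT = pq.

S(f_1,f_2): lcm = pq^2. S = -8pq - 9p - 8q^2 - 9q.
  leading term pq: subtract (32)·f_2 from -8pq - 9p - 8q^2 - 9q → -9p - 8q^2 + 55q + 72
  leading term p: no divisor's leading term divides it; move -9p to the remainder.
  leading term q^2: subtract (16)·f_1 from -8q^2 + 55q + 72 → -9q
  leading term q: no divisor's leading term divides it; move -9q to the remainder.
  remainder -9p - 9q ≠ 0; add k_3 = -9p - 9q to the basis.

The other S-polynomials (S(f_1,k_3), S(f_2,k_3)) all reduce to 0 modulo the current basis, so we have a Gröbner basis.
Inter-reduce: drop elements whose leading term is divisible by another's, tail-reduce, and make monic.
Reduced Gröbner basis: {p + q, q^2 - 8q - 9}.
Label its elements g_1 = p + q, g_2 = q^2 - 8q - 9.

Reduce h = 3pq - 2p + 22q + 27 modulo G:
  leading term pq: subtract (3q)·g_1 from 3pq - 2p + 22q + 27 → -2p - 3q^2 + 22q + 27
  leading term p: subtract (-2)·g_1 from -2p - 3q^2 + 22q + 27 → -3q^2 + 24q + 27
  leading term q^2: subtract (-3)·g_2 from -3q^2 + 24q + 27 → 0
  normal form = 0.
Since the normal form is 0, h ∈ I.

3pq - 2p + 22q + 27 lies in I (it reduces to 0).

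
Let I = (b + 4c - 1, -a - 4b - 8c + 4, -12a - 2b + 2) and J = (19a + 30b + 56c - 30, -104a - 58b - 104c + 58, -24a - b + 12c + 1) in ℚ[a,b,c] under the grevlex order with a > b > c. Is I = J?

Yes, the ideals are equal.

Since reduced Gröbner bases are canonical representatives of ideals under a given ordering, it suffices to compute and compare them.
Buchberger on the first generating set:
f_1 = b + 4c - 1, LT = b.
f_2 = -a - 4b - 8c + 4, LT = a.
f_3 = -12a - 2b + 2, LT = a.

S(f_2,f_3): lcm = a. S = 23/6b + 8c - 23/6.
  reduce S modulo (f_1, f_2, f_3):
  remainder -22/3c ≠ 0; add g_4 = -22/3c to the basis.

The other S-polynomials (S(f_1,f_2), S(f_1,f_3), S(f_1,g_4), S(f_2,g_4), S(f_3,g_4)) all reduce to 0 modulo the current basis, so we have a Gröbner basis.
Inter-reduce: drop elements whose leading term is divisible by another's, tail-reduce, and make monic.
Reduced Gröbner basis: {a, b - 1, c}.

Buchberger on the second generating set:
h_1 = 19a + 30b + 56c - 30, LT = a.
h_2 = -104a - 58b - 104c + 58, LT = a.
h_3 = -24a - b + 12c + 1, LT = a.

S(h_1,h_2): lcm = a. S = 1009/988b + 37/19c - 1009/988.
  reduce S modulo (h_1, h_2, h_3):
  remainder 1009/988b + 37/19c - 1009/988 ≠ 0; add k_4 = 1009/988b + 37/19c - 1009/988 to the basis.

S(h_1,h_3): lcm = a. S = 701/456b + 131/38c - 701/456.
  reduce S modulo (h_1, h_2, h_3, k_4):
  remainder 1562/3027c ≠ 0; add k_5 = 1562/3027c to the basis.

The other S-polynomials (S(h_2,h_3), S(h_1,k_4), S(h_2,k_4), S(h_3,k_4), S(h_1,k_5), S(h_2,k_5), S(h_3,k_5), S(k_4,k_5)) all reduce to 0 modulo the current basis, so we have a Gröbner basis.
Inter-reduce: drop elements whose leading term is divisible by another's, tail-reduce, and make monic.
Reduced Gröbner basis: {a, b - 1, c}.

The two bases agree; hence the ideals are identical.
The same test decides containment: I ⊆ J iff every generator of I reduces to 0 modulo a Gröbner basis of J.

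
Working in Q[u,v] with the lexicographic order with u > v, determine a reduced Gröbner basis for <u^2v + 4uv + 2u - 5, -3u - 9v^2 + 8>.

G = {u + 3v^2 - 8/3, v^5 - 28/9v^3 - 2/3v^2 + 160/81v + 1/27}

f_1 = u^2v + 4uv + 2u - 5, LT = u^2v.
f_2 = -3u - 9v^2 + 8, LT = u.

S(f_1,f_2): lcm = u^2v. S = -3uv^3 + 20/3uv + 2u - 5.
  leading term uv^3: subtract (v^3)·f_2 from -3uv^3 + 20/3uv + 2u - 5 → 20/3uv + 2u + 9v^5 - 8v^3 - 5
  leading term uv: subtract (-20/9v)·f_2 from 20/3uv + 2u + 9v^5 - 8v^3 - 5 → 2u + 9v^5 - 28v^3 + 160/9v - 5
  leading term u: subtract (-2/3)·f_2 from 2u + 9v^5 - 28v^3 + 160/9v - 5 → 9v^5 - 28v^3 - 6v^2 + 160/9v + 1/3
  leading term v^5: no divisor's leading term divides it; move 9v^5 to the remainder.
  leading term v^3: no divisor's leading term divides it; move -28v^3 to the remainder.
  leading term v^2: no divisor's leading term divides it; move -6v^2 to the remainder.
  leading term v: no divisor's leading term divides it; move 160/9v to the remainder.
  leading term 1: no divisor's leading term divides it; move 1/3 to the remainder.
  remainder 9v^5 - 28v^3 - 6v^2 + 160/9v + 1/3 ≠ 0; add g_3 = 9v^5 - 28v^3 - 6v^2 + 160/9v + 1/3 to the basis.

The other S-polynomials (S(f_1,g_3), S(f_2,g_3)) all reduce to 0 modulo the current basis, so we have a Gröbner basis.
Inter-reduce: drop elements whose leading term is divisible by another's, tail-reduce, and make monic.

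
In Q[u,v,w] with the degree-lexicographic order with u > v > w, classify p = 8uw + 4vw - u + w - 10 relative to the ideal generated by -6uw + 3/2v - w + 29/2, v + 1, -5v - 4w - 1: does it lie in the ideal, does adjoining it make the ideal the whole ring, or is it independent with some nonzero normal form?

First compute the reduced Gröbner basis of I by Buchberger's algorithm.
f_1 = -6uw + 3/2v - w + 29/2, LT = uw.
f_2 = v + 1, LT = v.
f_3 = -5v - 4w - 1, LT = v.

S(f_2,f_3): lcm = v. S = -4/5w + 4/5.
  reduce S modulo (f_1, f_2, f_3):
  remainder -4/5w + 4/5 ≠ 0; add h_4 = -4/5w + 4/5 to the basis.

S(f_1,h_4): lcm = uw. S = u - 1/4v + 1/6w - 29/12.
  reduce S modulo (f_1, f_2, f_3, h_4):
  remainder u - 2 ≠ 0; add h_5 = u - 2 to the basis.

The other S-polynomials (S(f_1,f_2), S(f_1,f_3), S(f_2,h_4), S(f_3,h_4), S(f_1,h_5), S(f_2,h_5), S(f_3,h_5), S(h_4,h_5)) all reduce to 0 modulo the current basis, so we have a Gröbner basis.
Inter-reduce: drop elements whose leading term is divisible by another's, tail-reduce, and make monic.
Reduced Gröbner basis: {u - 2, v + 1, w - 1}.
Label its elements g_1 = u - 2, g_2 = v + 1, g_3 = w - 1.

Reduce p = 8uw + 4vw - u + w - 10 modulo G:
  leading term uw: subtract (8w)·g_1 from 8uw + 4vw - u + w - 10 → 4vw - u + 17w - 10
  leading term vw: subtract (4w)·g_2 from 4vw - u + 17w - 10 → -u + 13w - 10
  leading term u: subtract (-1)·g_1 from -u + 13w - 10 → 13w - 12
  leading term w: subtract (13)·g_3 from 13w - 12 → 1
  leading term 1: no divisor's leading term divides it; move 1 to the remainder.
  normal form = 1.
The normal form is nonzero, so p ∉ I. Since p minus its normal form lies in I, I + (p) = I + (r) where r = 1; decide whether this ideal is the whole ring.
Here r = 1 is a nonzero constant, hence a unit: 1 ∈ I + (p), the Gröbner basis of I + (p) is {1}, and the enlarged system has no common solution — adjoining p is inconsistent.

Adjoining 8uw + 4vw - u + w - 10 makes the ideal the whole ring: the system is inconsistent.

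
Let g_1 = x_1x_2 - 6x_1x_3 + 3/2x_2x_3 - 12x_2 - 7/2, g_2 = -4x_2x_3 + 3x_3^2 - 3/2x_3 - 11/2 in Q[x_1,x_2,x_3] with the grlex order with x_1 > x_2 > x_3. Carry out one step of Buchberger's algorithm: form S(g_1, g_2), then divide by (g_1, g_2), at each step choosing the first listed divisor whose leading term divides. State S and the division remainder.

S(g_1, g_2) = -21/4x_1x_3^2 + 3/2x_2x_3^2 - 3/8x_1x_3 - 12x_2x_3 - 11/8x_1 - 7/2x_3; remainder on division = -21/4x_1x_3^2 + 9/8x_3^3 - 3/8x_1x_3 - 153/16x_3^2 - 11/8x_1 - 17/16x_3 + 33/2.

lcm(LM(g_1), LM(g_2)) = x_1x_2x_3.
S = (lcm/LT(g_1))·g_1 − (lcm/LT(g_2))·g_2 = -21/4x_1x_3^2 + 3/2x_2x_3^2 - 3/8x_1x_3 - 12x_2x_3 - 11/8x_1 - 7/2x_3.
Reduce S modulo (g_1, g_2) in that order:
  leading term x_1x_3^2: no divisor's leading term divides it; move -21/4x_1x_3^2 to the remainder.
  leading term x_2x_3^2: subtract (-3/8x_3)·g_2 from 3/2x_2x_3^2 - 3/8x_1x_3 - 12x_2x_3 - 11/8x_1 - 7/2x_3 → 9/8x_3^3 - 3/8x_1x_3 - 12x_2x_3 - 9/16x_3^2 - 11/8x_1 - 89/16x_3
  leading term x_3^3: no divisor's leading term divides it; move 9/8x_3^3 to the remainder.
  leading term x_1x_3: no divisor's leading term divides it; move -3/8x_1x_3 to the remainder.
  leading term x_2x_3: subtract (3)·g_2 from -12x_2x_3 - 9/16x_3^2 - 11/8x_1 - 89/16x_3 → -153/16x_3^2 - 11/8x_1 - 17/16x_3 + 33/2
  leading term x_3^2: no divisor's leading term divides it; move -153/16x_3^2 to the remainder.
  leading term x_1: no divisor's leading term divides it; move -11/8x_1 to the remainder.
  leading term x_3: no divisor's leading term divides it; move -17/16x_3 to the remainder.
  leading term 1: no divisor's leading term divides it; move 33/2 to the remainder.
The remainder -21/4x_1x_3^2 + 9/8x_3^3 - 3/8x_1x_3 - 153/16x_3^2 - 11/8x_1 - 17/16x_3 + 33/2 is nonzero, so it would be added as the next basis element.
This is the inner loop of Buchberger's algorithm — each nonzero remainder becomes a new basis element.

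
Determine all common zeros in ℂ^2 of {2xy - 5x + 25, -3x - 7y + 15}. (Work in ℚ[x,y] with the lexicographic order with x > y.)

{(5, 0), (-35/6, 65/14)}

Compute a lex Gröbner basis by Buchberger's algorithm.
f_1 = 2xy - 5x + 25, LT = xy.
f_2 = -3x - 7y + 15, LT = x.

S(f_1,f_2): lcm = xy. S = -5/2x - 7/3y² + 5y + 25/2.
  leading term x: subtract (⅚)·f_2 from -5/2x - 7/3y² + 5y + 25/2 → -7/3y² + 65/6y
  leading term y²: no divisor's leading term divides it; move -7/3y² to the remainder.
  leading term y: no divisor's leading term divides it; move 65/6y to the remainder.
  remainder -7/3y² + 65/6y ≠ 0; add h_3 = -7/3y² + 65/6y to the basis.

The other S-polynomials (S(f_1,h_3), S(f_2,h_3)) all reduce to 0 modulo the current basis, so we have a Gröbner basis.
Inter-reduce: drop elements whose leading term is divisible by another's, tail-reduce, and make monic.
Reduced Gröbner basis: {x + 7/3y - 5, y² - 65/14y}.

From the last basis element, y² - 65/14y = 0, so y takes values in {0, 65/14}. Each choice, substituted upward through the basis, yields the corresponding point(s) of the solution set.
  y = 0: the earlier basis element becomes x - 5 = 0, giving x = 5 — point (5, 0).
  y = 65/14: the earlier basis element becomes x + 35/6 = 0, giving x = -35/6 — point (-35/6, 65/14).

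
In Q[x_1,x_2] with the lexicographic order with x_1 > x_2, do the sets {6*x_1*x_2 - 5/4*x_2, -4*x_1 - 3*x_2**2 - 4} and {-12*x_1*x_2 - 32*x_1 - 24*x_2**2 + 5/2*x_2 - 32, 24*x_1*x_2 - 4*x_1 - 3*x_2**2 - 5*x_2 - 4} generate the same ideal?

Equality of ideals is decidable: compute both reduced Gröbner bases (unique for the ordering) and check whether they agree.
Buchberger on the first generating set:
f_1 = 6*x_1*x_2 - 5/4*x_2, LT = x_1*x_2.
f_2 = -4*x_1 - 3*x_2**2 - 4, LT = x_1.

S(f_1,f_2): lcm = x_1*x_2. S = -3/4*x_2**3 - 29/24*x_2.
  leading term x_2**3: no divisor's leading term divides it; move -3/4*x_2**3 to the remainder.
  leading term x_2: no divisor's leading term divides it; move -29/24*x_2 to the remainder.
  remainder -3/4*x_2**3 - 29/24*x_2 ≠ 0; add g_3 = -3/4*x_2**3 - 29/24*x_2 to the basis.

The other S-polynomials (S(f_1,g_3), S(f_2,g_3)) all reduce to 0 modulo the current basis, so we have a Gröbner basis.
Inter-reduce: drop elements whose leading term is divisible by another's, tail-reduce, and make monic.
Reduced Gröbner basis: {x_1 + 3/4*x_2**2 + 1, x_2**3 + 29/18*x_2}.

Buchberger on the second generating set:
h_1 = -12*x_1*x_2 - 32*x_1 - 24*x_2**2 + 5/2*x_2 - 32, LT = x_1*x_2.
h_2 = 24*x_1*x_2 - 4*x_1 - 3*x_2**2 - 5*x_2 - 4, LT = x_1*x_2.

S(h_1,h_2): lcm = x_1*x_2. S = 17/6*x_1 + 17/8*x_2**2 + 17/6.
  leading term x_1: no divisor's leading term divides it; move 17/6*x_1 to the remainder.
  leading term x_2**2: no divisor's leading term divides it; move 17/8*x_2**2 to the remainder.
  leading term 1: no divisor's leading term divides it; move 17/6 to the remainder.
  remainder 17/6*x_1 + 17/8*x_2**2 + 17/6 ≠ 0; add k_3 = 17/6*x_1 + 17/8*x_2**2 + 17/6 to the basis.

S(h_1,k_3): lcm = x_1*x_2. S = 8/3*x_1 - 3/4*x_2**3 + 2*x_2**2 - 29/24*x_2 + 8/3.
  leading term x_1: subtract (16/17)·k_3 from 8/3*x_1 - 3/4*x_2**3 + 2*x_2**2 - 29/24*x_2 + 8/3 → -3/4*x_2**3 - 29/24*x_2
  leading term x_2**3: no divisor's leading term divides it; move -3/4*x_2**3 to the remainder.
  leading term x_2: no divisor's leading term divides it; move -29/24*x_2 to the remainder.
  remainder -3/4*x_2**3 - 29/24*x_2 ≠ 0; add k_4 = -3/4*x_2**3 - 29/24*x_2 to the basis.

The other S-polynomials (S(h_2,k_3), S(h_1,k_4), S(h_2,k_4), S(k_3,k_4)) all reduce to 0 modulo the current basis, so we have a Gröbner basis.
Inter-reduce: drop elements whose leading term is divisible by another's, tail-reduce, and make monic.
Reduced Gröbner basis: {x_1 + 3/4*x_2**2 + 1, x_2**3 + 29/18*x_2}.

The two bases agree; hence the ideals are identical.

Yes, the ideals are equal.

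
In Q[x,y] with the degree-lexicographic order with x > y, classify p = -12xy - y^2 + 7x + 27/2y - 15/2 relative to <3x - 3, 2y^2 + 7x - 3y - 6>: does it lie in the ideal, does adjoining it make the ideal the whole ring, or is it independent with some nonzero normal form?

-12xy - y^2 + 7x + 27/2y - 15/2 lies in I (it reduces to 0).

First compute the reduced Gröbner basis of I by Buchberger's algorithm.
f_1 = 3x - 3, LT = x.
f_2 = 2y^2 + 7x - 3y - 6, LT = y^2.

S(f_1,f_2): leading monomials are coprime, so the S-polynomial reduces to 0 (Buchberger's first criterion).
Every S-polynomial of the final basis reduces to 0, so we have a Gröbner basis.
Inter-reduce: drop elements whose leading term is divisible by another's, tail-reduce, and make monic.
Reduced Gröbner basis: {y^2 - 3/2y + 1/2, x - 1}.
Label its elements g_1 = y^2 - 3/2y + 1/2, g_2 = x - 1.

Reduce p = -12xy - y^2 + 7x + 27/2y - 15/2 modulo G:
  leading term xy: subtract (-12y)·g_2 from -12xy - y^2 + 7x + 27/2y - 15/2 → -y^2 + 7x + 3/2y - 15/2
  leading term y^2: subtract (-1)·g_1 from -y^2 + 7x + 3/2y - 15/2 → 7x - 7
  leading term x: subtract (7)·g_2 from 7x - 7 → 0
  normal form = 0.
Since the normal form is 0, p ∈ I.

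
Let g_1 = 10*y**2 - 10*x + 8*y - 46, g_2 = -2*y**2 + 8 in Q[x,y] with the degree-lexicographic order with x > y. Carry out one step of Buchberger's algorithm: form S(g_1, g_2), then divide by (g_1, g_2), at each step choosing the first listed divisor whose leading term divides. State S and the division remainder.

lcm(LM(g_1), LM(g_2)) = y**2.
S = (lcm/LT(g_1))·g_1 − (lcm/LT(g_2))·g_2 = -x + 4/5*y - 3/5.
Reduce S modulo (g_1, g_2) in that order:
  leading term x: no divisor's leading term divides it; move -x to the remainder.
  leading term y: no divisor's leading term divides it; move 4/5*y to the remainder.
  leading term 1: no divisor's leading term divides it; move -3/5 to the remainder.
The remainder -x + 4/5*y - 3/5 is nonzero, so it would be added as the next basis element.
This is the inner loop of Buchberger's algorithm — each nonzero remainder becomes a new basis element.

S(g_1, g_2) = -x + 4/5*y - 3/5; remainder on division = -x + 4/5*y - 3/5.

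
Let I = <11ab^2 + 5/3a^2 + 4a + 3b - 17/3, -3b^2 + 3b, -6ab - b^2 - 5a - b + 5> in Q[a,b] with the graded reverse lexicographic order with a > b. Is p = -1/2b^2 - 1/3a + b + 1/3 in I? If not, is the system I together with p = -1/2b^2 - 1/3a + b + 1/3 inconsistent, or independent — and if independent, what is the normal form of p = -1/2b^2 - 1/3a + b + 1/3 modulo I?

-1/2b^2 - 1/3a + b + 1/3 lies in I (it reduces to 0).

First compute the reduced Gröbner basis of I by Buchberger's algorithm.
f_1 = 11ab^2 + 5/3a^2 + 4a + 3b - 17/3, LT = ab^2.
f_2 = -3b^2 + 3b, LT = b^2.
f_3 = -6ab - b^2 - 5a - b + 5, LT = ab.

S(f_1,f_2): lcm = ab^2. S = 5/33a^2 + ab + 4/11a + 3/11b - 17/33.
  leading term a^2: no divisor's leading term divides it; move 5/33a^2 to the remainder.
  leading term ab: subtract (-1/6)·f_3 from ab + 4/11a + 3/11b - 17/33 → -1/6b^2 - 31/66a + 7/66b + 7/22
  leading term b^2: subtract (1/18)·f_2 from -1/6b^2 - 31/66a + 7/66b + 7/22 → -31/66a - 2/33b + 7/22
  leading term a: no divisor's leading term divides it; move -31/66a to the remainder.
  leading term b: no divisor's leading term divides it; move -2/33b to the remainder.
  leading term 1: no divisor's leading term divides it; move 7/22 to the remainder.
  remainder 5/33a^2 - 31/66a - 2/33b + 7/22 ≠ 0; add h_4 = 5/33a^2 - 31/66a - 2/33b + 7/22 to the basis.

S(f_1,f_3): lcm = ab^2. S = -1/6b^3 + 5/33a^2 - 5/6ab - 1/6b^2 + 4/11a + 73/66b - 17/33.
  leading term b^3: subtract (1/18b)·f_2 from -1/6b^3 + 5/33a^2 - 5/6ab - 1/6b^2 + 4/11a + 73/66b - 17/33 → 5/33a^2 - 5/6ab - 1/3b^2 + 4/11a + 73/66b - 17/33
  leading term a^2: subtract (1)·h_4 from 5/33a^2 - 5/6ab - 1/3b^2 + 4/11a + 73/66b - 17/33 → -5/6ab - 1/3b^2 + 5/6a + 7/6b - 5/6
  leading term ab: subtract (5/36)·f_3 from -5/6ab - 1/3b^2 + 5/6a + 7/6b - 5/6 → -7/36b^2 + 55/36a + 47/36b - 55/36
  leading term b^2: subtract (7/108)·f_2 from -7/36b^2 + 55/36a + 47/36b - 55/36 → 55/36a + 10/9b - 55/36
  leading term a: no divisor's leading term divides it; move 55/36a to the remainder.
  leading term b: no divisor's leading term divides it; move 10/9b to the remainder.
  leading term 1: no divisor's leading term divides it; move -55/36 to the remainder.
  remainder 55/36a + 10/9b - 55/36 ≠ 0; add h_5 = 55/36a + 10/9b - 55/36 to the basis.

S(f_2,f_3): lcm = ab^2. S = -1/6b^3 - 11/6ab - 1/6b^2 + 5/6b.
  leading term b^3: subtract (1/18b)·f_2 from -1/6b^3 - 11/6ab - 1/6b^2 + 5/6b → -11/6ab - 1/3b^2 + 5/6b
  leading term ab: subtract (11/36)·f_3 from -11/6ab - 1/3b^2 + 5/6b → -1/36b^2 + 55/36a + 41/36b - 55/36
  leading term b^2: subtract (1/108)·f_2 from -1/36b^2 + 55/36a + 41/36b - 55/36 → 55/36a + 10/9b - 55/36
  leading term a: subtract (1)·h_5 from 55/36a + 10/9b - 55/36 → 0
  remainder 0.

S(f_1,h_4): lcm = a^2b^2. S = 5/33a^3 + 31/10ab^2 + 2/5b^3 + 4/11a^2 + 3/11ab - 21/10b^2 - 17/33a.
  leading term a^3: subtract (a)·h_4 from 5/33a^3 + 31/10ab^2 + 2/5b^3 + 4/11a^2 + 3/11ab - 21/10b^2 - 17/33a → 31/10ab^2 + 2/5b^3 + 5/6a^2 + 1/3ab - 21/10b^2 - 5/6a
  leading term ab^2: subtract (31/110)·f_1 from 31/10ab^2 + 2/5b^3 + 5/6a^2 + 1/3ab - 21/10b^2 - 5/6a → 2/5b^3 + 4/11a^2 + 1/3ab - 21/10b^2 - 647/330a - 93/110b + 527/330
  leading term b^3: subtract (-2/15b)·f_2 from 2/5b^3 + 4/11a^2 + 1/3ab - 21/10b^2 - 647/330a - 93/110b + 527/330 → 4/11a^2 + 1/3ab - 17/10b^2 - 647/330a - 93/110b + 527/330
  leading term a^2: subtract (12/5)·h_4 from 4/11a^2 + 1/3ab - 17/10b^2 - 647/330a - 93/110b + 527/330 → 1/3ab - 17/10b^2 - 5/6a - 7/10b + 5/6
  leading term ab: subtract (-1/18)·f_3 from 1/3ab - 17/10b^2 - 5/6a - 7/10b + 5/6 → -79/45b^2 - 10/9a - 34/45b + 10/9
  leading term b^2: subtract (79/135)·f_2 from -79/45b^2 - 10/9a - 34/45b + 10/9 → -10/9a - 113/45b + 10/9
  leading term a: subtract (-8/11)·h_5 from -10/9a - 113/45b + 10/9 → -281/165b
  leading term b: no divisor's leading term divides it; move -281/165b to the remainder.
  remainder -281/165b ≠ 0; add h_6 = -281/165b to the basis.

S(f_2,h_4): leading monomials are coprime, so the S-polynomial reduces to 0 (Buchberger's first criterion).
S(f_3,h_4): lcm = a^2b. S = 1/6ab^2 + 5/6a^2 + 49/15ab + 2/5b^2 - 5/6a - 21/10b.
  leading term ab^2: subtract (1/66)·f_1 from 1/6ab^2 + 5/6a^2 + 49/15ab + 2/5b^2 - 5/6a - 21/10b → 80/99a^2 + 49/15ab + 2/5b^2 - 59/66a - 118/55b + 17/198
  leading term a^2: subtract (16/3)·h_4 from 80/99a^2 + 49/15ab + 2/5b^2 - 59/66a - 118/55b + 17/198 → 49/15ab + 2/5b^2 + 29/18a - 82/45b - 29/18
  leading term ab: subtract (-49/90)·f_3 from 49/15ab + 2/5b^2 + 29/18a - 82/45b - 29/18 → -13/90b^2 - 10/9a - 71/30b + 10/9
  leading term b^2: subtract (13/270)·f_2 from -13/90b^2 - 10/9a - 71/30b + 10/9 → -10/9a - 113/45b + 10/9
  leading term a: subtract (-8/11)·h_5 from -10/9a - 113/45b + 10/9 → -281/165b
  leading term b: subtract (1)·h_6 from -281/165b → 0
  remainder 0.

S(f_1,h_5): lcm = ab^2. S = -8/11b^3 + 5/33a^2 + b^2 + 4/11a + 3/11b - 17/33.
  leading term b^3: subtract (8/33b)·f_2 from -8/11b^3 + 5/33a^2 + b^2 + 4/11a + 3/11b - 17/33 → 5/33a^2 + 3/11b^2 + 4/11a + 3/11b - 17/33
  leading term a^2: subtract (1)·h_4 from 5/33a^2 + 3/11b^2 + 4/11a + 3/11b - 17/33 → 3/11b^2 + 5/6a + 1/3b - 5/6
  leading term b^2: subtract (-1/11)·f_2 from 3/11b^2 + 5/6a + 1/3b - 5/6 → 5/6a + 20/33b - 5/6
  leading term a: subtract (6/11)·h_5 from 5/6a + 20/33b - 5/6 → 0
  remainder 0.

S(f_2,h_5): leading monomials are coprime, so the S-polynomial reduces to 0 (Buchberger's first criterion).
S(f_3,h_5): lcm = ab. S = -37/66b^2 + 5/6a + 7/6b - 5/6.
  leading term b^2: subtract (37/198)·f_2 from -37/66b^2 + 5/6a + 7/6b - 5/6 → 5/6a + 20/33b - 5/6
  leading term a: subtract (6/11)·h_5 from 5/6a + 20/33b - 5/6 → 0
  remainder 0.

S(h_4,h_5): lcm = a^2. S = -8/11ab - 21/10a - 2/5b + 21/10.
  leading term ab: subtract (4/33)·f_3 from -8/11ab - 21/10a - 2/5b + 21/10 → 4/33b^2 - 493/330a - 46/165b + 493/330
  leading term b^2: subtract (-4/99)·f_2 from 4/33b^2 - 493/330a - 46/165b + 493/330 → -493/330a - 26/165b + 493/330
  leading term a: subtract (-2958/3025)·h_5 from -493/330a - 26/165b + 493/330 → 562/605b
  leading term b: subtract (-6/11)·h_6 from 562/605b → 0
  remainder 0.

S(f_1,h_6): lcm = ab^2. S = 5/33a^2 + 4/11a + 3/11b - 17/33.
  leading term a^2: subtract (1)·h_4 from 5/33a^2 + 4/11a + 3/11b - 17/33 → 5/6a + 1/3b - 5/6
  leading term a: subtract (6/11)·h_5 from 5/6a + 1/3b - 5/6 → -3/11b
  leading term b: subtract (45/281)·h_6 from -3/11b → 0
  remainder 0.

S(f_2,h_6): lcm = b^2. S = -b.
  leading term b: subtract (165/281)·h_6 from -b → 0
  remainder 0.

S(f_3,h_6): lcm = ab. S = 1/6b^2 + 5/6a + 1/6b - 5/6.
  leading term b^2: subtract (-1/18)·f_2 from 1/6b^2 + 5/6a + 1/6b - 5/6 → 5/6a + 1/3b - 5/6
  leading term a: subtract (6/11)·h_5 from 5/6a + 1/3b - 5/6 → -3/11b
  leading term b: subtract (45/281)·h_6 from -3/11b → 0
  remainder 0.

S(h_4,h_6): leading monomials are coprime, so the S-polynomial reduces to 0 (Buchberger's first criterion).
S(h_5,h_6): leading monomials are coprime, so the S-polynomial reduces to 0 (Buchberger's first criterion).
Every S-polynomial of the final basis reduces to 0, so we have a Gröbner basis.
Inter-reduce: drop elements whose leading term is divisible by another's, tail-reduce, and make monic.
Reduced Gröbner basis: {a - 1, b}.
Label its elements g_1 = a - 1, g_2 = b.

Reduce p = -1/2b^2 - 1/3a + b + 1/3 modulo G:
  leading term b^2: subtract (-1/2b)·g_2 from -1/2b^2 - 1/3a + b + 1/3 → -1/3a + b + 1/3
  leading term a: subtract (-1/3)·g_1 from -1/3a + b + 1/3 → b
  leading term b: subtract (1)·g_2 from b → 0
  normal form = 0.
Since the normal form is 0, p ∈ I.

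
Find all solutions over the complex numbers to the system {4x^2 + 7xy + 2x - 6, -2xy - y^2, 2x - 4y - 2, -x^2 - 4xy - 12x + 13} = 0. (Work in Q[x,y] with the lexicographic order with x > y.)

{(1, 0)}

Compute a lex Gröbner basis by Buchberger's algorithm.
f_1 = 4x^2 + 7xy + 2x - 6, LT = x^2.
f_2 = -2xy - y^2, LT = xy.
f_3 = 2x - 4y - 2, LT = x.
f_4 = -x^2 - 4xy - 12x + 13, LT = x^2.

S(f_1,f_2): lcm = x^2y. S = 5/4xy^2 + 1/2xy - 3/2y.
  reduce S modulo (f_1, f_2, f_3, f_4):
  remainder -5/8y^3 - 1/4y^2 - 3/2y ≠ 0; add h_5 = -5/8y^3 - 1/4y^2 - 3/2y to the basis.

S(f_1,f_3): lcm = x^2. S = 15/4xy + 3/2x - 3/2.
  reduce S modulo (f_1, f_2, f_3, f_4, h_5):
  remainder -15/8y^2 + 3y ≠ 0; add h_6 = -15/8y^2 + 3y to the basis.

S(f_1,f_4): lcm = x^2. S = -9/4xy - 23/2x + 23/2.
  reduce S modulo (f_1, f_2, f_3, f_4, h_5, h_6):
  remainder -106/5y ≠ 0; add h_7 = -106/5y to the basis.

The other S-polynomials (S(f_2,f_3), S(f_2,f_4), S(f_3,f_4), S(f_1,h_5), S(f_2,h_5), S(f_3,h_5), S(f_4,h_5), S(f_1,h_6), S(f_2,h_6), S(f_3,h_6), S(f_4,h_6), S(h_5,h_6), S(f_1,h_7), S(f_2,h_7), S(f_3,h_7), S(f_4,h_7), S(h_5,h_7), S(h_6,h_7)) all reduce to 0 modulo the current basis, so we have a Gröbner basis.
Inter-reduce: drop elements whose leading term is divisible by another's, tail-reduce, and make monic.
Reduced Gröbner basis: {x - 1, y}.

The lex basis is triangular: the last element involves only y. Solving y = 0 gives y ∈ {0}; substituting each value into the earlier elements determines the remaining variables.
  y = 0: the earlier basis element becomes x - 1 = 0, giving x = 1 — point (1, 0).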